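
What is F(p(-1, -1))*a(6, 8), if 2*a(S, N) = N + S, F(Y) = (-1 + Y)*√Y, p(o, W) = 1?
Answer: 0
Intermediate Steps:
F(Y) = √Y*(-1 + Y)
a(S, N) = N/2 + S/2 (a(S, N) = (N + S)/2 = N/2 + S/2)
F(p(-1, -1))*a(6, 8) = (√1*(-1 + 1))*((½)*8 + (½)*6) = (1*0)*(4 + 3) = 0*7 = 0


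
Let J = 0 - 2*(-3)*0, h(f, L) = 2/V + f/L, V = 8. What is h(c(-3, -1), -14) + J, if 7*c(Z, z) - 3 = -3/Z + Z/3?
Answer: 43/196 ≈ 0.21939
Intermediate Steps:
c(Z, z) = 3/7 - 3/(7*Z) + Z/21 (c(Z, z) = 3/7 + (-3/Z + Z/3)/7 = 3/7 + (-3/(7*Z) + Z/21) = 3/7 - 3/(7*Z) + Z/21)
h(f, L) = 1/4 + f/L (h(f, L) = 2/8 + f/L = 2*(1/8) + f/L = 1/4 + f/L)
J = 0 (J = 0 + 6*0 = 0 + 0 = 0)
h(c(-3, -1), -14) + J = ((1/21)*(-9 - 3*(9 - 3))/(-3) + (1/4)*(-14))/(-14) + 0 = -((1/21)*(-1/3)*(-9 - 3*6) - 7/2)/14 + 0 = -((1/21)*(-1/3)*(-9 - 18) - 7/2)/14 + 0 = -((1/21)*(-1/3)*(-27) - 7/2)/14 + 0 = -(3/7 - 7/2)/14 + 0 = -1/14*(-43/14) + 0 = 43/196 + 0 = 43/196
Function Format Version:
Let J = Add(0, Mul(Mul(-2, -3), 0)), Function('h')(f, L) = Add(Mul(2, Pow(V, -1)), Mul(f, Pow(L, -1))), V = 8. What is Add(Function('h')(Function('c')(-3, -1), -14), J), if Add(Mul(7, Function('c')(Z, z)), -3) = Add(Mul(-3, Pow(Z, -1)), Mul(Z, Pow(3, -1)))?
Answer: Rational(43, 196) ≈ 0.21939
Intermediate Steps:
Function('c')(Z, z) = Add(Rational(3, 7), Mul(Rational(-3, 7), Pow(Z, -1)), Mul(Rational(1, 21), Z)) (Function('c')(Z, z) = Add(Rational(3, 7), Mul(Rational(1, 7), Add(Mul(-3, Pow(Z, -1)), Mul(Z, Pow(3, -1))))) = Add(Rational(3, 7), Mul(Rational(1, 7), Add(Mul(-3, Pow(Z, -1)), Mul(Z, Rational(1, 3))))) = Add(Rational(3, 7), Mul(Rational(1, 7), Add(Mul(-3, Pow(Z, -1)), Mul(Rational(1, 3), Z)))) = Add(Rational(3, 7), Add(Mul(Rational(-3, 7), Pow(Z, -1)), Mul(Rational(1, 21), Z))) = Add(Rational(3, 7), Mul(Rational(-3, 7), Pow(Z, -1)), Mul(Rational(1, 21), Z)))
Function('h')(f, L) = Add(Rational(1, 4), Mul(f, Pow(L, -1))) (Function('h')(f, L) = Add(Mul(2, Pow(8, -1)), Mul(f, Pow(L, -1))) = Add(Mul(2, Rational(1, 8)), Mul(f, Pow(L, -1))) = Add(Rational(1, 4), Mul(f, Pow(L, -1))))
J = 0 (J = Add(0, Mul(6, 0)) = Add(0, 0) = 0)
Add(Function('h')(Function('c')(-3, -1), -14), J) = Add(Mul(Pow(-14, -1), Add(Mul(Rational(1, 21), Pow(-3, -1), Add(-9, Mul(-3, Add(9, -3)))), Mul(Rational(1, 4), -14))), 0) = Add(Mul(Rational(-1, 14), Add(Mul(Rational(1, 21), Rational(-1, 3), Add(-9, Mul(-3, 6))), Rational(-7, 2))), 0) = Add(Mul(Rational(-1, 14), Add(Mul(Rational(1, 21), Rational(-1, 3), Add(-9, -18)), Rational(-7, 2))), 0) = Add(Mul(Rational(-1, 14), Add(Mul(Rational(1, 21), Rational(-1, 3), -27), Rational(-7, 2))), 0) = Add(Mul(Rational(-1, 14), Add(Rational(3, 7), Rational(-7, 2))), 0) = Add(Mul(Rational(-1, 14), Rational(-43, 14)), 0) = Add(Rational(43, 196), 0) = Rational(43, 196)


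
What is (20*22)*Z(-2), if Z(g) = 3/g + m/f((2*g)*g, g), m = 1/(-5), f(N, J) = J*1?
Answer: -616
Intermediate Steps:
f(N, J) = J
m = -⅕ (m = 1*(-⅕) = -⅕ ≈ -0.20000)
Z(g) = 14/(5*g) (Z(g) = 3/g - 1/(5*g) = 14/(5*g))
(20*22)*Z(-2) = (20*22)*((14/5)/(-2)) = 440*((14/5)*(-½)) = 440*(-7/5) = -616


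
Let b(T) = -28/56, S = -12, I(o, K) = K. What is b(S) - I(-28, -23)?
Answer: 45/2 ≈ 22.500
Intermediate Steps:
b(T) = -1/2 (b(T) = -28*1/56 = -1/2)
b(S) - I(-28, -23) = -1/2 - 1*(-23) = -1/2 + 23 = 45/2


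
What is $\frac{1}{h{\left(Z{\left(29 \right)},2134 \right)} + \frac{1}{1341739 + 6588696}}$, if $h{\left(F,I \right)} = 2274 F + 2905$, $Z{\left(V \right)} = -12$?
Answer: $- \frac{7930435}{193367796604} \approx -4.1012 \cdot 10^{-5}$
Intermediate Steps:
$h{\left(F,I \right)} = 2905 + 2274 F$
$\frac{1}{h{\left(Z{\left(29 \right)},2134 \right)} + \frac{1}{1341739 + 6588696}} = \frac{1}{\left(2905 + 2274 \left(-12\right)\right) + \frac{1}{1341739 + 6588696}} = \frac{1}{\left(2905 - 27288\right) + \frac{1}{7930435}} = \frac{1}{-24383 + \frac{1}{7930435}} = \frac{1}{- \frac{193367796604}{7930435}} = - \frac{7930435}{193367796604}$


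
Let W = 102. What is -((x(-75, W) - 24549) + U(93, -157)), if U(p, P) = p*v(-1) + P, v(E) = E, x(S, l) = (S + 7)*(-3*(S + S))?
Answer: 55399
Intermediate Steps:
x(S, l) = -6*S*(7 + S) (x(S, l) = (7 + S)*(-6*S) = -6*S*(7 + S))
U(p, P) = P - p (U(p, P) = p*(-1) + P = -p + P = P - p)
-((x(-75, W) - 24549) + U(93, -157)) = -((-6*(-75)*(7 - 75) - 24549) + (-157 - 1*93)) = -((-6*(-75)*(-68) - 24549) + (-157 - 93)) = -((-30600 - 24549) - 250) = -(-55149 - 250) = -1*(-55399) = 55399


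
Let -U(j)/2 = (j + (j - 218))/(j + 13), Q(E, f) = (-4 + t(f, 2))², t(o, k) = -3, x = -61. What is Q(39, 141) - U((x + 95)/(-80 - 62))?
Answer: 6685/453 ≈ 14.757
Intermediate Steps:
Q(E, f) = 49 (Q(E, f) = (-4 - 3)² = (-7)² = 49)
U(j) = -2*(-218 + 2*j)/(13 + j) (U(j) = -2*(j + (j - 218))/(j + 13) = -2*(j + (-218 + j))/(13 + j) = -2*(-218 + 2*j)/(13 + j))
Q(39, 141) - U((x + 95)/(-80 - 62)) = 49 - 4*(109 - (-61 + 95)/(-80 - 62))/(13 + (-61 + 95)/(-80 - 62)) = 49 - 4*(109 - 34/(-142))/(13 + 34/(-142)) = 49 - 4*(109 - 34*(-1)/142)/(13 + 34*(-1/142)) = 49 - 4*(109 - 1*(-17/71))/(13 - 17/71) = 49 - 4*(109 + 17/71)/906/71 = 49 - 4*71*7756/(906*71) = 49 - 1*15512/453 = 49 - 15512/453 = 6685/453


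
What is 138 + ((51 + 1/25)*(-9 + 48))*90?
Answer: 896442/5 ≈ 1.7929e+5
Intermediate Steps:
138 + ((51 + 1/25)*(-9 + 48))*90 = 138 + ((51 + 1/25)*39)*90 = 138 + ((1276/25)*39)*90 = 138 + (49764/25)*90 = 138 + 895752/5 = 896442/5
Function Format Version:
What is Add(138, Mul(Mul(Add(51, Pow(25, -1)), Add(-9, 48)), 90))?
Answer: Rational(896442, 5) ≈ 1.7929e+5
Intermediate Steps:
Add(138, Mul(Mul(Add(51, Pow(25, -1)), Add(-9, 48)), 90)) = Add(138, Mul(Mul(Add(51, Rational(1, 25)), 39), 90)) = Add(138, Mul(Mul(Rational(1276, 25), 39), 90)) = Add(138, Mul(Rational(49764, 25), 90)) = Add(138, Rational(895752, 5)) = Rational(896442, 5)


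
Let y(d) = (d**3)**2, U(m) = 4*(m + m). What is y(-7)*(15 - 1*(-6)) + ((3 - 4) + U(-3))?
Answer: 2470604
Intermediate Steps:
U(m) = 8*m (U(m) = 4*(2*m) = 8*m)
y(d) = d**6
y(-7)*(15 - 1*(-6)) + ((3 - 4) + U(-3)) = (-7)**6*(15 - 1*(-6)) + ((3 - 4) + 8*(-3)) = 117649*(15 + 6) + (-1 - 24) = 117649*21 - 25 = 2470629 - 25 = 2470604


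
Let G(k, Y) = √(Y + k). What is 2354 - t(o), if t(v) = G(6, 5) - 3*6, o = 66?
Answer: 2372 - √11 ≈ 2368.7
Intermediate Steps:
t(v) = -18 + √11 (t(v) = √(5 + 6) - 3*6 = √11 - 18 = -18 + √11)
2354 - t(o) = 2354 - (-18 + √11) = 2354 + (18 - √11) = 2372 - √11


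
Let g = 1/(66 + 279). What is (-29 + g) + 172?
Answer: 49336/345 ≈ 143.00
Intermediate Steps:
g = 1/345 ≈ 0.0028986
(-29 + g) + 172 = (-29 + 1/345) + 172 = -10004/345 + 172 = 49336/345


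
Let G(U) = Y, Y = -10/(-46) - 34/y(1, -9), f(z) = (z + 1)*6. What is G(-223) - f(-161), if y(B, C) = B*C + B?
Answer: 88731/92 ≈ 964.47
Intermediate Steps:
y(B, C) = B + B*C
f(z) = 6 + 6*z (f(z) = (1 + z)*6 = 6 + 6*z)
Y = 411/92 (Y = -10/(-46) - 34/(1 - 9) = -10*(-1/46) - 34/(1*(-8)) = 5/23 - 34/(-8) = 5/23 - 34*(-1/8) = 5/23 + 17/4 = 411/92 ≈ 4.4674)
G(U) = 411/92
G(-223) - f(-161) = 411/92 - (6 + 6*(-161)) = 411/92 - (6 - 966) = 411/92 - 1*(-960) = 411/92 + 960 = 88731/92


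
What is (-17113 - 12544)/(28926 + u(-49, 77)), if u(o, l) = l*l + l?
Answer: -29657/34932 ≈ -0.84899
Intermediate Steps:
u(o, l) = l + l² (u(o, l) = l² + l = l + l²)
(-17113 - 12544)/(28926 + u(-49, 77)) = (-17113 - 12544)/(28926 + 77*(1 + 77)) = -29657/(28926 + 77*78) = -29657/(28926 + 6006) = -29657/34932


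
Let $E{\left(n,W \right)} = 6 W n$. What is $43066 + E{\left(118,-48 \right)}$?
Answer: $9082$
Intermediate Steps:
$E{\left(n,W \right)} = 6 W n$
$43066 + E{\left(118,-48 \right)} = 43066 + 6 \left(-48\right) 118 = 43066 - 33984 = 9082$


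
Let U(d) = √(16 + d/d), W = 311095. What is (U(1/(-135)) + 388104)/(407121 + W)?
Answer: 48513/89777 + √17/718216 ≈ 0.54038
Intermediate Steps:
U(d) = √17 (U(d) = √(16 + 1) = √17)
(U(1/(-135)) + 388104)/(407121 + W) = (√17 + 388104)/(407121 + 311095) = (388104 + √17)/718216 = (388104 + √17)*(1/718216) = 48513/89777 + √17/718216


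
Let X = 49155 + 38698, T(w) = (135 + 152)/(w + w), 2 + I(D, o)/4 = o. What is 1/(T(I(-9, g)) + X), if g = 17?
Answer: 120/10542647 ≈ 1.1382e-5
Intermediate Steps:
I(D, o) = -8 + 4*o
T(w) = 287/(2*w) (T(w) = 287/((2*w)) = 287*(1/(2*w)) = 287/(2*w))
X = 87853
1/(T(I(-9, g)) + X) = 1/(287/(2*(-8 + 4*17)) + 87853) = 1/(287/(2*(-8 + 68)) + 87853) = 1/((287/2)/60 + 87853) = 1/((287/2)*(1/60) + 87853) = 1/(287/120 + 87853) = 1/(10542647/120) = 120/10542647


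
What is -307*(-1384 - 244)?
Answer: 499796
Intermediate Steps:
-307*(-1384 - 244) = -307*(-1628) = 499796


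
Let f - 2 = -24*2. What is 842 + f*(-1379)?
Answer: 64276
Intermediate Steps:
f = -46 (f = 2 - 24*2 = 2 - 48 = -46)
842 + f*(-1379) = 842 - 46*(-1379) = 842 + 63434 = 64276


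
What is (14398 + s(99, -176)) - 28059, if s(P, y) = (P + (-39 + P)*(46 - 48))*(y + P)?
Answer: -12044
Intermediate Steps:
s(P, y) = (78 - P)*(P + y) (s(P, y) = (P + (-39 + P)*(-2))*(P + y) = (P + (78 - 2*P))*(P + y) = (78 - P)*(P + y))
(14398 + s(99, -176)) - 28059 = (14398 + (-1*99**2 + 78*99 + 78*(-176) - 1*99*(-176))) - 28059 = (14398 + (-1*9801 + 7722 - 13728 + 17424)) - 28059 = (14398 + (-9801 + 7722 - 13728 + 17424)) - 28059 = (14398 + 1617) - 28059 = 16015 - 28059 = -12044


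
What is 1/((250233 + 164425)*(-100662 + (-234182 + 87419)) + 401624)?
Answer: -1/102596354026 ≈ -9.7469e-12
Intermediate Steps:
1/((250233 + 164425)*(-100662 + (-234182 + 87419)) + 401624) = 1/(414658*(-100662 - 146763) + 401624) = 1/(414658*(-247425) + 401624) = 1/(-102596755650 + 401624) = 1/(-102596354026) = -1/102596354026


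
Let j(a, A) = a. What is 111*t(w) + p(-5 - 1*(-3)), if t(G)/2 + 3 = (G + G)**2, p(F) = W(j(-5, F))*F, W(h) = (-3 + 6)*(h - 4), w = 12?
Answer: 127260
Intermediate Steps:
W(h) = -12 + 3*h (W(h) = 3*(-4 + h) = -12 + 3*h)
p(F) = -27*F (p(F) = (-12 + 3*(-5))*F = (-12 - 15)*F = -27*F)
t(G) = -6 + 8*G**2 (t(G) = -6 + 2*(G + G)**2 = -6 + 2*(2*G)**2 = -6 + 2*(4*G**2) = -6 + 8*G**2)
111*t(w) + p(-5 - 1*(-3)) = 111*(-6 + 8*12**2) - 27*(-5 - 1*(-3)) = 111*(-6 + 8*144) - 27*(-5 + 3) = 111*(-6 + 1152) - 27*(-2) = 111*1146 + 54 = 127206 + 54 = 127260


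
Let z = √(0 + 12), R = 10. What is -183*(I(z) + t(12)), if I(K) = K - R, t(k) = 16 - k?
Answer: 1098 - 366*√3 ≈ 464.07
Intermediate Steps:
z = 2*√3 (z = √12 = 2*√3 ≈ 3.4641)
I(K) = -10 + K (I(K) = K - 1*10 = K - 10 = -10 + K)
-183*(I(z) + t(12)) = -183*((-10 + 2*√3) + (16 - 1*12)) = -183*((-10 + 2*√3) + (16 - 12)) = -183*((-10 + 2*√3) + 4) = -183*(-6 + 2*√3) = 1098 - 366*√3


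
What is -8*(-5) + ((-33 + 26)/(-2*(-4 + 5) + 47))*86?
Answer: 1198/45 ≈ 26.622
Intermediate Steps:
-8*(-5) + ((-33 + 26)/(-2*(-4 + 5) + 47))*86 = 40 - 7/(-2*1 + 47)*86 = 40 - 7/(-2 + 47)*86 = 40 - 7/45*86 = 40 - 602/45 = 1198/45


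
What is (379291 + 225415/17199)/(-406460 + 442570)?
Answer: 3261825662/310527945 ≈ 10.504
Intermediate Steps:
(379291 + 225415/17199)/(-406460 + 442570) = (379291 + 225415*(1/17199))/36110 = (379291 + 225415/17199)*(1/36110) = (6523651324/17199)*(1/36110) = 3261825662/310527945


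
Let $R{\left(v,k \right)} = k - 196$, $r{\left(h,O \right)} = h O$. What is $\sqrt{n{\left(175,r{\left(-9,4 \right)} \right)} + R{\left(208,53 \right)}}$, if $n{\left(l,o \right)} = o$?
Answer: $i \sqrt{179} \approx 13.379 i$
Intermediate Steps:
$r{\left(h,O \right)} = O h$
$R{\left(v,k \right)} = -196 + k$
$\sqrt{n{\left(175,r{\left(-9,4 \right)} \right)} + R{\left(208,53 \right)}} = \sqrt{4 \left(-9\right) + \left(-196 + 53\right)} = \sqrt{-36 - 143} = \sqrt{-179} = i \sqrt{179}$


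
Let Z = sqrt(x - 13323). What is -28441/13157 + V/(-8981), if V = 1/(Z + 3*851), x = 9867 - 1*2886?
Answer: (-255428621*sqrt(6342) + 652109282570*I)/(118163017*(sqrt(6342) - 2553*I)) ≈ -2.1617 + 1.3679e-9*I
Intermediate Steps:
x = 6981 (x = 9867 - 2886 = 6981)
Z = I*sqrt(6342) (Z = sqrt(6981 - 13323) = sqrt(-6342) = I*sqrt(6342) ≈ 79.637*I)
V = 1/(2553 + I*sqrt(6342)) (V = 1/(I*sqrt(6342) + 3*851) = 1/(I*sqrt(6342) + 2553) = 1/(2553 + I*sqrt(6342)) ≈ 0.00039132 - 1.2206e-5*I)
-28441/13157 + V/(-8981) = -28441/13157 + (851/2174717 - I*sqrt(6342)/6524151)/(-8981) = -28441*1/13157 + (851/2174717 - I*sqrt(6342)/6524151)*(-1/8981) = -28441/13157 + (-851/19531133377 + I*sqrt(6342)/58593400131) = -555484975571864/256971121841189 + I*sqrt(6342)/58593400131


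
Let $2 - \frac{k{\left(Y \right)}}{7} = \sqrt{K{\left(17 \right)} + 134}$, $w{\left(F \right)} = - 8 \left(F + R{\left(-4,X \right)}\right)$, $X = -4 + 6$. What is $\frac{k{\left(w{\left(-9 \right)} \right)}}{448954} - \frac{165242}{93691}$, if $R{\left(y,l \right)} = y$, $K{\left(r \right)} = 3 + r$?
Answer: $- \frac{37092372597}{21031474607} - \frac{7 \sqrt{154}}{448954} \approx -1.7639$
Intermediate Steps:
$X = 2$
$w{\left(F \right)} = 32 - 8 F$ ($w{\left(F \right)} = - 8 \left(F - 4\right) = - 8 \left(-4 + F\right) = 32 - 8 F$)
$k{\left(Y \right)} = 14 - 7 \sqrt{154}$ ($k{\left(Y \right)} = 14 - 7 \sqrt{\left(3 + 17\right) + 134} = 14 - 7 \sqrt{20 + 134} = 14 - 7 \sqrt{154}$)
$\frac{k{\left(w{\left(-9 \right)} \right)}}{448954} - \frac{165242}{93691} = \frac{14 - 7 \sqrt{154}}{448954} - \frac{165242}{93691} = \left(14 - 7 \sqrt{154}\right) \frac{1}{448954} - \frac{165242}{93691} = \left(\frac{7}{224477} - \frac{7 \sqrt{154}}{448954}\right) - \frac{165242}{93691} = - \frac{37092372597}{21031474607} - \frac{7 \sqrt{154}}{448954}$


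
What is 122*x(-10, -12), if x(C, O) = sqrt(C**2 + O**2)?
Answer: 244*sqrt(61) ≈ 1905.7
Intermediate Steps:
122*x(-10, -12) = 122*sqrt((-10)**2 + (-12)**2) = 122*sqrt(100 + 144) = 122*sqrt(244) = 122*(2*sqrt(61)) = 244*sqrt(61)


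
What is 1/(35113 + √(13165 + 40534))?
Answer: 35113/1232869070 - √53699/1232869070 ≈ 2.8293e-5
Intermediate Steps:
1/(35113 + √(13165 + 40534)) = 1/(35113 + √53699)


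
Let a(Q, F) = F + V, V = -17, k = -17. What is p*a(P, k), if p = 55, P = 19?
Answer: -1870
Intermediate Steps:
a(Q, F) = -17 + F (a(Q, F) = F - 17 = -17 + F)
p*a(P, k) = 55*(-17 - 17) = 55*(-34) = -1870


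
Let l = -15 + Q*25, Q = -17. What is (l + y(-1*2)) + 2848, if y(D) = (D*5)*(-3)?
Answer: 2438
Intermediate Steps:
y(D) = -15*D (y(D) = (5*D)*(-3) = -15*D)
l = -440 (l = -15 - 17*25 = -15 - 425 = -440)
(l + y(-1*2)) + 2848 = (-440 - (-15)*2) + 2848 = (-440 - 15*(-2)) + 2848 = (-440 + 30) + 2848 = -410 + 2848 = 2438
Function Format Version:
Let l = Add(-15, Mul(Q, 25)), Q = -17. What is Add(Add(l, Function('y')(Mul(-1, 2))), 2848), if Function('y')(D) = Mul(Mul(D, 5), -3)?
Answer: 2438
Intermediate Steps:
Function('y')(D) = Mul(-15, D) (Function('y')(D) = Mul(Mul(5, D), -3) = Mul(-15, D))
l = -440 (l = Add(-15, Mul(-17, 25)) = Add(-15, -425) = -440)
Add(Add(l, Function('y')(Mul(-1, 2))), 2848) = Add(Add(-440, Mul(-15, Mul(-1, 2))), 2848) = Add(Add(-440, Mul(-15, -2)), 2848) = Add(Add(-440, 30), 2848) = Add(-410, 2848) = 2438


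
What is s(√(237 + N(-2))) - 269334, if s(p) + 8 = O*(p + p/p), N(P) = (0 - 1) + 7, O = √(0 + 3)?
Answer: -269315 + √3 ≈ -2.6931e+5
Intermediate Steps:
O = √3 ≈ 1.7320
N(P) = 6 (N(P) = -1 + 7 = 6)
s(p) = -8 + √3*(1 + p) (s(p) = -8 + √3*(p + p/p) = -8 + √3*(p + 1) = -8 + √3*(1 + p))
s(√(237 + N(-2))) - 269334 = (-8 + √3 + √(237 + 6)*√3) - 269334 = (-8 + √3 + √243*√3) - 269334 = (-8 + √3 + (9*√3)*√3) - 269334 = (-8 + √3 + 27) - 269334 = (19 + √3) - 269334 = -269315 + √3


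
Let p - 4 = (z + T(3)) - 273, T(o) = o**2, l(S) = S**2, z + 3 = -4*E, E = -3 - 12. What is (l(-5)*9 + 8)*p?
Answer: -47299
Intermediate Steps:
E = -15
z = 57 (z = -3 - 4*(-15) = -3 + 60 = 57)
p = -203 (p = 4 + ((57 + 3**2) - 273) = 4 + ((57 + 9) - 273) = 4 + (66 - 273) = 4 - 207 = -203)
(l(-5)*9 + 8)*p = ((-5)**2*9 + 8)*(-203) = (25*9 + 8)*(-203) = (225 + 8)*(-203) = 233*(-203) = -47299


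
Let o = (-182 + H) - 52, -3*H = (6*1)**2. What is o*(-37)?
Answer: 9102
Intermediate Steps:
H = -12 (H = -(6*1)**2/3 = -1/3*6**2 = -1/3*36 = -12)
o = -246 (o = (-182 - 12) - 52 = -194 - 52 = -246)
o*(-37) = -246*(-37) = 9102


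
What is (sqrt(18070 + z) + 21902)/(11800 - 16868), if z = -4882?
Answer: -10951/2534 - sqrt(3297)/2534 ≈ -4.3443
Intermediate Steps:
(sqrt(18070 + z) + 21902)/(11800 - 16868) = (sqrt(18070 - 4882) + 21902)/(11800 - 16868) = (sqrt(13188) + 21902)/(-5068) = (2*sqrt(3297) + 21902)*(-1/5068) = (21902 + 2*sqrt(3297))*(-1/5068) = -10951/2534 - sqrt(3297)/2534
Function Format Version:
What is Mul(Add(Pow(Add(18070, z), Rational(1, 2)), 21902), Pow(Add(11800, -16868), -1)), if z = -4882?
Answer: Add(Rational(-10951, 2534), Mul(Rational(-1, 2534), Pow(3297, Rational(1, 2)))) ≈ -4.3443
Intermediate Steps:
Mul(Add(Pow(Add(18070, z), Rational(1, 2)), 21902), Pow(Add(11800, -16868), -1)) = Mul(Add(Pow(Add(18070, -4882), Rational(1, 2)), 21902), Pow(Add(11800, -16868), -1)) = Mul(Add(Pow(13188, Rational(1, 2)), 21902), Pow(-5068, -1)) = Mul(Add(Mul(2, Pow(3297, Rational(1, 2))), 21902), Rational(-1, 5068)) = Mul(Add(21902, Mul(2, Pow(3297, Rational(1, 2)))), Rational(-1, 5068)) = Add(Rational(-10951, 2534), Mul(Rational(-1, 2534), Pow(3297, Rational(1, 2))))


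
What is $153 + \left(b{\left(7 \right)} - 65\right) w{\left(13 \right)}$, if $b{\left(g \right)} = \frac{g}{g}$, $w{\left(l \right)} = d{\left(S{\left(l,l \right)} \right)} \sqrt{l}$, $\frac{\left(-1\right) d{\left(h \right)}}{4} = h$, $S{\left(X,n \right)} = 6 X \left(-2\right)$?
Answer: $153 - 39936 \sqrt{13} \approx -1.4384 \cdot 10^{5}$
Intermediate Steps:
$S{\left(X,n \right)} = - 12 X$
$d{\left(h \right)} = - 4 h$
$w{\left(l \right)} = 48 l^{\frac{3}{2}}$ ($w{\left(l \right)} = - 4 \left(- 12 l\right) \sqrt{l} = 48 l \sqrt{l} = 48 l^{\frac{3}{2}}$)
$b{\left(g \right)} = 1$
$153 + \left(b{\left(7 \right)} - 65\right) w{\left(13 \right)} = 153 + \left(1 - 65\right) 48 \cdot 13^{\frac{3}{2}} = 153 + \left(1 - 65\right) 48 \cdot 13 \sqrt{13} = 153 - 64 \cdot 624 \sqrt{13} = 153 - 39936 \sqrt{13}$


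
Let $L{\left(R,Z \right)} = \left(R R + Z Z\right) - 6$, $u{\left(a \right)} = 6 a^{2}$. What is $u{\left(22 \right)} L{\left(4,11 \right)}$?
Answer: $380424$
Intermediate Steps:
$L{\left(R,Z \right)} = -6 + R^{2} + Z^{2}$ ($L{\left(R,Z \right)} = \left(R^{2} + Z^{2}\right) - 6 = -6 + R^{2} + Z^{2}$)
$u{\left(22 \right)} L{\left(4,11 \right)} = 6 \cdot 22^{2} \left(-6 + 4^{2} + 11^{2}\right) = 6 \cdot 484 \left(-6 + 16 + 121\right) = 2904 \cdot 131 = 380424$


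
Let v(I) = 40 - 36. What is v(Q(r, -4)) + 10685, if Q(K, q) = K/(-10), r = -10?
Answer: 10689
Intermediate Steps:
Q(K, q) = -K/10 (Q(K, q) = K*(-1/10) = -K/10)
v(I) = 4
v(Q(r, -4)) + 10685 = 4 + 10685 = 10689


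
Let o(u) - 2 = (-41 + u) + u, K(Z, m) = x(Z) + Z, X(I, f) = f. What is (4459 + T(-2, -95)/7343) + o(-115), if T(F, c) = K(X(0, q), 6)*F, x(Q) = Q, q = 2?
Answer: 30767162/7343 ≈ 4190.0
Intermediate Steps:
K(Z, m) = 2*Z (K(Z, m) = Z + Z = 2*Z)
o(u) = -39 + 2*u (o(u) = 2 + ((-41 + u) + u) = 2 + (-41 + 2*u) = -39 + 2*u)
T(F, c) = 4*F (T(F, c) = (2*2)*F = 4*F)
(4459 + T(-2, -95)/7343) + o(-115) = (4459 + (4*(-2))/7343) + (-39 + 2*(-115)) = (4459 - 8*1/7343) + (-39 - 230) = (4459 - 8/7343) - 269 = 32742429/7343 - 269 = 30767162/7343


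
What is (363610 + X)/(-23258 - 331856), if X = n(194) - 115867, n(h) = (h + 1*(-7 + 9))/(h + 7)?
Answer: -49796539/71377914 ≈ -0.69765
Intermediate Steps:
n(h) = (2 + h)/(7 + h) (n(h) = (h + 1*2)/(7 + h) = (h + 2)/(7 + h) = (2 + h)/(7 + h))
X = -23289071/201 (X = (2 + 194)/(7 + 194) - 115867 = 196/201 - 115867 = -23289071/201 ≈ -1.1587e+5)
(363610 + X)/(-23258 - 331856) = (363610 - 23289071/201)/(-23258 - 331856) = (49796539/201)/(-355114) = (49796539/201)*(-1/355114) = -49796539/71377914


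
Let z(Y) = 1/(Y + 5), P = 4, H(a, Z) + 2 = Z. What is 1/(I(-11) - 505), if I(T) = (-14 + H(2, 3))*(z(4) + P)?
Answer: -9/5026 ≈ -0.0017907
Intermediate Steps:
H(a, Z) = -2 + Z
z(Y) = 1/(5 + Y)
I(T) = -481/9 (I(T) = (-14 + (-2 + 3))*(1/(5 + 4) + 4) = (-14 + 1)*(1/9 + 4) = -13*(⅑ + 4) = -13*37/9 = -481/9)
1/(I(-11) - 505) = 1/(-481/9 - 505) = 1/(-5026/9) = -9/5026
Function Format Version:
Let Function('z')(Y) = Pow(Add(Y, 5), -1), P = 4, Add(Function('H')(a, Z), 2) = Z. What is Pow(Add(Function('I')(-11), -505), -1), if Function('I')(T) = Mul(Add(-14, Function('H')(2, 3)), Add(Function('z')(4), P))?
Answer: Rational(-9, 5026) ≈ -0.0017907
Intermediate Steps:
Function('H')(a, Z) = Add(-2, Z)
Function('z')(Y) = Pow(Add(5, Y), -1)
Function('I')(T) = Rational(-481, 9) (Function('I')(T) = Mul(Add(-14, Add(-2, 3)), Add(Pow(Add(5, 4), -1), 4)) = Mul(Add(-14, 1), Add(Pow(9, -1), 4)) = Mul(-13, Add(Rational(1, 9), 4)) = Mul(-13, Rational(37, 9)) = Rational(-481, 9))
Pow(Add(Function('I')(-11), -505), -1) = Pow(Add(Rational(-481, 9), -505), -1) = Pow(Rational(-5026, 9), -1) = Rational(-9, 5026)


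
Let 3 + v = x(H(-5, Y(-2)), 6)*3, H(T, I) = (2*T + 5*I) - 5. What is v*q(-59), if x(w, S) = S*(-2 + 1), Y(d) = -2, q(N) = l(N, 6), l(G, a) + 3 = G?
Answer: 1302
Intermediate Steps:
l(G, a) = -3 + G
q(N) = -3 + N
H(T, I) = -5 + 2*T + 5*I
x(w, S) = -S (x(w, S) = S*(-1) = -S)
v = -21 (v = -3 - 1*6*3 = -3 - 6*3 = -3 - 18 = -21)
v*q(-59) = -21*(-3 - 59) = -21*(-62) = 1302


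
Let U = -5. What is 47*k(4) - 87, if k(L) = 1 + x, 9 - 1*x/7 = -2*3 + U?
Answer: 6540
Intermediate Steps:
x = 140 (x = 63 - 7*(-2*3 - 5) = 63 - 7*(-6 - 5) = 63 - 7*(-11) = 63 + 77 = 140)
k(L) = 141 (k(L) = 1 + 140 = 141)
47*k(4) - 87 = 47*141 - 87 = 6627 - 87 = 6540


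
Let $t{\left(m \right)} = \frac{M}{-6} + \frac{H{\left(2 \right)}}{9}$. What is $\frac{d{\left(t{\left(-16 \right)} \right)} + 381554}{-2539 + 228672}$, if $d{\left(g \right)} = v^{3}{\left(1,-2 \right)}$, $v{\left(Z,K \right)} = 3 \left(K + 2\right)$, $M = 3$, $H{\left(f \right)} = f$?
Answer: $\frac{381554}{226133} \approx 1.6873$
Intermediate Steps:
$v{\left(Z,K \right)} = 6 + 3 K$ ($v{\left(Z,K \right)} = 3 \left(2 + K\right) = 6 + 3 K$)
$t{\left(m \right)} = - \frac{5}{18}$ ($t{\left(m \right)} = \frac{3}{-6} + \frac{2}{9} = 3 \left(- \frac{1}{6}\right) + 2 \cdot \frac{1}{9} = - \frac{1}{2} + \frac{2}{9} = - \frac{5}{18}$)
$d{\left(g \right)} = 0$ ($d{\left(g \right)} = \left(6 + 3 \left(-2\right)\right)^{3} = \left(6 - 6\right)^{3} = 0^{3} = 0$)
$\frac{d{\left(t{\left(-16 \right)} \right)} + 381554}{-2539 + 228672} = \frac{0 + 381554}{-2539 + 228672} = \frac{381554}{226133}$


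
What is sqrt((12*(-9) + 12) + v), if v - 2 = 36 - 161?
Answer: I*sqrt(219) ≈ 14.799*I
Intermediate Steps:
v = -123 (v = 2 + (36 - 161) = 2 - 125 = -123)
sqrt((12*(-9) + 12) + v) = sqrt((12*(-9) + 12) - 123) = sqrt((-108 + 12) - 123) = sqrt(-96 - 123) = sqrt(-219) = I*sqrt(219)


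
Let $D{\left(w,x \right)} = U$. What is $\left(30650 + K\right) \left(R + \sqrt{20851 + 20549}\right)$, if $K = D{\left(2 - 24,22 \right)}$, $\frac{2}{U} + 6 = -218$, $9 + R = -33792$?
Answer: $- \frac{116032038999}{112} + \frac{51491985 \sqrt{46}}{56} \approx -1.0298 \cdot 10^{9}$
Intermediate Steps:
$R = -33801$ ($R = -9 - 33792 = -33801$)
$U = - \frac{1}{112}$ ($U = \frac{2}{-6 - 218} = \frac{2}{-224} = 2 \left(- \frac{1}{224}\right) = - \frac{1}{112} \approx -0.0089286$)
$D{\left(w,x \right)} = - \frac{1}{112}$
$K = - \frac{1}{112} \approx -0.0089286$
$\left(30650 + K\right) \left(R + \sqrt{20851 + 20549}\right) = \left(30650 - \frac{1}{112}\right) \left(-33801 + \sqrt{20851 + 20549}\right) = \frac{3432799 \left(-33801 + \sqrt{41400}\right)}{112} = \frac{3432799 \left(-33801 + 30 \sqrt{46}\right)}{112} = - \frac{116032038999}{112} + \frac{51491985 \sqrt{46}}{56}$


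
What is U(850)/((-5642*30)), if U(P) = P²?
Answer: -36125/8463 ≈ -4.2686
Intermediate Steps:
U(850)/((-5642*30)) = 850²/((-5642*30)) = 722500/(-169260) = 722500*(-1/169260) = -36125/8463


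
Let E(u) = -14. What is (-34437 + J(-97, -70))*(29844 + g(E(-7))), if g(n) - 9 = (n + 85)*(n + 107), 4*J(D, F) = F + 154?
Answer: -1254669696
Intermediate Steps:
J(D, F) = 77/2 + F/4 (J(D, F) = (F + 154)/4 = (154 + F)/4 = 77/2 + F/4)
g(n) = 9 + (85 + n)*(107 + n) (g(n) = 9 + (n + 85)*(n + 107) = 9 + (85 + n)*(107 + n))
(-34437 + J(-97, -70))*(29844 + g(E(-7))) = (-34437 + (77/2 + (1/4)*(-70)))*(29844 + (9104 + (-14)**2 + 192*(-14))) = (-34437 + (77/2 - 35/2))*(29844 + (9104 + 196 - 2688)) = (-34437 + 21)*(29844 + 6612) = -34416*36456 = -1254669696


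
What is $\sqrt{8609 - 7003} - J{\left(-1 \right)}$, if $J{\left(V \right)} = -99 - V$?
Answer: $98 + \sqrt{1606} \approx 138.07$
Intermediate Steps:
$\sqrt{8609 - 7003} - J{\left(-1 \right)} = \sqrt{8609 - 7003} - \left(-99 - -1\right) = \sqrt{1606} - \left(-99 + 1\right) = \sqrt{1606} - -98 = \sqrt{1606} + 98 = 98 + \sqrt{1606}$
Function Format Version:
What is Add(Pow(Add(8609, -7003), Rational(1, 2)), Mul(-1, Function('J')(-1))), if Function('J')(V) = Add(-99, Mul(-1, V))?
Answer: Add(98, Pow(1606, Rational(1, 2))) ≈ 138.07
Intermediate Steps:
Add(Pow(Add(8609, -7003), Rational(1, 2)), Mul(-1, Function('J')(-1))) = Add(Pow(Add(8609, -7003), Rational(1, 2)), Mul(-1, Add(-99, Mul(-1, -1)))) = Add(Pow(1606, Rational(1, 2)), Mul(-1, Add(-99, 1))) = Add(Pow(1606, Rational(1, 2)), Mul(-1, -98)) = Add(Pow(1606, Rational(1, 2)), 98) = Add(98, Pow(1606, Rational(1, 2)))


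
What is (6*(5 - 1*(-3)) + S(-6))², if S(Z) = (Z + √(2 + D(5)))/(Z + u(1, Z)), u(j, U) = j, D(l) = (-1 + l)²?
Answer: 60534/25 - 1476*√2/25 ≈ 2337.9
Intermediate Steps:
S(Z) = (Z + 3*√2)/(1 + Z) (S(Z) = (Z + √(2 + (-1 + 5)²))/(Z + 1) = (Z + √(2 + 4²))/(1 + Z) = (Z + √(2 + 16))/(1 + Z) = (Z + √18)/(1 + Z) = (Z + 3*√2)/(1 + Z))
(6*(5 - 1*(-3)) + S(-6))² = (6*(5 - 1*(-3)) + (-6 + 3*√2)/(1 - 6))² = (6*(5 + 3) + (-6 + 3*√2)/(-5))² = (6*8 - (-6 + 3*√2)/5)² = (48 + (6/5 - 3*√2/5))² = (246/5 - 3*√2/5)²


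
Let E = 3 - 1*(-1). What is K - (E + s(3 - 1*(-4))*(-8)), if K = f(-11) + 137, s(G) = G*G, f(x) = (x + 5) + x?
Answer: 508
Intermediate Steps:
f(x) = 5 + 2*x (f(x) = (5 + x) + x = 5 + 2*x)
E = 4 (E = 3 + 1 = 4)
s(G) = G²
K = 120 (K = (5 + 2*(-11)) + 137 = (5 - 22) + 137 = -17 + 137 = 120)
K - (E + s(3 - 1*(-4))*(-8)) = 120 - (4 + (3 - 1*(-4))²*(-8)) = 120 - (4 + (3 + 4)²*(-8)) = 120 - (4 + 7²*(-8)) = 120 - (4 + 49*(-8)) = 120 - (4 - 392) = 120 - 1*(-388) = 120 + 388 = 508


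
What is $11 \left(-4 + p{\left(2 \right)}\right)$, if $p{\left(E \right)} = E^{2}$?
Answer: $0$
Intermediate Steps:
$11 \left(-4 + p{\left(2 \right)}\right) = 11 \left(-4 + 2^{2}\right) = 11 \left(-4 + 4\right) = 11 \cdot 0 = 0$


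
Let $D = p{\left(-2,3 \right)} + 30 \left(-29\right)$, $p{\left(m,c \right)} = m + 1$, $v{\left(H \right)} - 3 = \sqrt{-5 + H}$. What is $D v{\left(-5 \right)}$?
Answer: $-2613 - 871 i \sqrt{10} \approx -2613.0 - 2754.3 i$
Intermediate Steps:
$v{\left(H \right)} = 3 + \sqrt{-5 + H}$
$p{\left(m,c \right)} = 1 + m$
$D = -871$ ($D = \left(1 - 2\right) + 30 \left(-29\right) = -1 - 870 = -871$)
$D v{\left(-5 \right)} = - 871 \left(3 + \sqrt{-5 - 5}\right) = - 871 \left(3 + \sqrt{-10}\right) = - 871 \left(3 + i \sqrt{10}\right) = -2613 - 871 i \sqrt{10}$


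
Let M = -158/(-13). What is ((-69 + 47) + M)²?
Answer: 16384/169 ≈ 96.947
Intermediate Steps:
M = 158/13 (M = -158*(-1/13) = 158/13 ≈ 12.154)
((-69 + 47) + M)² = ((-69 + 47) + 158/13)² = (-22 + 158/13)² = (-128/13)² = 16384/169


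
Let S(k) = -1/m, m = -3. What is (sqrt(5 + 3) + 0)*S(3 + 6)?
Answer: 2*sqrt(2)/3 ≈ 0.94281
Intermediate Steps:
S(k) = 1/3 (S(k) = -1/(-3) = -1*(-1/3) = 1/3)
(sqrt(5 + 3) + 0)*S(3 + 6) = (sqrt(5 + 3) + 0)*(1/3) = (sqrt(8) + 0)*(1/3) = (2*sqrt(2) + 0)*(1/3) = (2*sqrt(2))*(1/3) = 2*sqrt(2)/3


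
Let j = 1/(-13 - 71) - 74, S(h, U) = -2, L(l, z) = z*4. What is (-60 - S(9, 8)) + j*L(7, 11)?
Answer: -69605/21 ≈ -3314.5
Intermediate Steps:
L(l, z) = 4*z
j = -6217/84 (j = 1/(-84) - 74 = -1/84 - 74 = -6217/84 ≈ -74.012)
(-60 - S(9, 8)) + j*L(7, 11) = (-60 - 1*(-2)) - 6217*11/21 = (-60 + 2) - 6217/84*44 = -58 - 68387/21 = -69605/21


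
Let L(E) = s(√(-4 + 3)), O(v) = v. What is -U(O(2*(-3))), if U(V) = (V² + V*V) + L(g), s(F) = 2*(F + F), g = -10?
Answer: -72 - 4*I ≈ -72.0 - 4.0*I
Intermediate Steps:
s(F) = 4*F (s(F) = 2*(2*F) = 4*F)
L(E) = 4*I (L(E) = 4*√(-4 + 3) = 4*√(-1) = 4*I)
U(V) = 2*V² + 4*I (U(V) = (V² + V*V) + 4*I = (V² + V²) + 4*I = 2*V² + 4*I)
-U(O(2*(-3))) = -(2*(2*(-3))² + 4*I) = -(2*(-6)² + 4*I) = -(2*36 + 4*I) = -(72 + 4*I) = -72 - 4*I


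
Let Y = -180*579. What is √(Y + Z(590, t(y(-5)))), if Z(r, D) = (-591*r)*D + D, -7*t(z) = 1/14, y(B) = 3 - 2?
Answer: I*√19729742/14 ≈ 317.27*I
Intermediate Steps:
Y = -104220
y(B) = 1
t(z) = -1/98 (t(z) = -⅐/14 = -⅐*1/14 = -1/98)
Z(r, D) = D - 591*D*r (Z(r, D) = -591*D*r + D = D - 591*D*r)
√(Y + Z(590, t(y(-5)))) = √(-104220 - (1 - 591*590)/98) = √(-104220 - (1 - 348690)/98) = √(-104220 - 1/98*(-348689)) = √(-104220 + 348689/98) = √(-9864871/98) = I*√19729742/14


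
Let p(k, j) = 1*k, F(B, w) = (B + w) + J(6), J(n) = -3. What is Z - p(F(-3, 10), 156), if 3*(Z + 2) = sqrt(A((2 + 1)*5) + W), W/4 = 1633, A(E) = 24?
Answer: -6 + 2*sqrt(1639)/3 ≈ 20.990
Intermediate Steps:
W = 6532 (W = 4*1633 = 6532)
F(B, w) = -3 + B + w (F(B, w) = (B + w) - 3 = -3 + B + w)
p(k, j) = k
Z = -2 + 2*sqrt(1639)/3 (Z = -2 + sqrt(24 + 6532)/3 = -2 + sqrt(6556)/3 = -2 + (2*sqrt(1639))/3 = -2 + 2*sqrt(1639)/3 ≈ 24.990)
Z - p(F(-3, 10), 156) = (-2 + 2*sqrt(1639)/3) - (-3 - 3 + 10) = (-2 + 2*sqrt(1639)/3) - 1*4 = (-2 + 2*sqrt(1639)/3) - 4 = -6 + 2*sqrt(1639)/3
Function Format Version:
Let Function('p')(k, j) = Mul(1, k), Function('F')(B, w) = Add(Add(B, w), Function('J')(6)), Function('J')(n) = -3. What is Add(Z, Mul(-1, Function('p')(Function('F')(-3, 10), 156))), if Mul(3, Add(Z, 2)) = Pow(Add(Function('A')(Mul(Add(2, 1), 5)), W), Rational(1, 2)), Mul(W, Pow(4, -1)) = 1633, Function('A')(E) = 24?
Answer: Add(-6, Mul(Rational(2, 3), Pow(1639, Rational(1, 2)))) ≈ 20.990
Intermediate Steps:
W = 6532 (W = Mul(4, 1633) = 6532)
Function('F')(B, w) = Add(-3, B, w) (Function('F')(B, w) = Add(Add(B, w), -3) = Add(-3, B, w))
Function('p')(k, j) = k
Z = Add(-2, Mul(Rational(2, 3), Pow(1639, Rational(1, 2)))) (Z = Add(-2, Mul(Rational(1, 3), Pow(Add(24, 6532), Rational(1, 2)))) = Add(-2, Mul(Rational(1, 3), Pow(6556, Rational(1, 2)))) = Add(-2, Mul(Rational(1, 3), Mul(2, Pow(1639, Rational(1, 2))))) = Add(-2, Mul(Rational(2, 3), Pow(1639, Rational(1, 2)))) ≈ 24.990)
Add(Z, Mul(-1, Function('p')(Function('F')(-3, 10), 156))) = Add(Add(-2, Mul(Rational(2, 3), Pow(1639, Rational(1, 2)))), Mul(-1, Add(-3, -3, 10))) = Add(Add(-2, Mul(Rational(2, 3), Pow(1639, Rational(1, 2)))), Mul(-1, 4)) = Add(Add(-2, Mul(Rational(2, 3), Pow(1639, Rational(1, 2)))), -4) = Add(-6, Mul(Rational(2, 3), Pow(1639, Rational(1, 2))))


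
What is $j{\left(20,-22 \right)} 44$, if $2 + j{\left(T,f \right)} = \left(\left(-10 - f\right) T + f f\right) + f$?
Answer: $30800$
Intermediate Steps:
$j{\left(T,f \right)} = -2 + f + f^{2} + T \left(-10 - f\right)$ ($j{\left(T,f \right)} = -2 + \left(\left(\left(-10 - f\right) T + f f\right) + f\right) = -2 + \left(\left(T \left(-10 - f\right) + f^{2}\right) + f\right) = -2 + \left(\left(f^{2} + T \left(-10 - f\right)\right) + f\right) = -2 + \left(f + f^{2} + T \left(-10 - f\right)\right) = -2 + f + f^{2} + T \left(-10 - f\right)$)
$j{\left(20,-22 \right)} 44 = \left(-2 - 22 + \left(-22\right)^{2} - 200 - 20 \left(-22\right)\right) 44 = \left(-2 - 22 + 484 - 200 + 440\right) 44 = 700 \cdot 44 = 30800$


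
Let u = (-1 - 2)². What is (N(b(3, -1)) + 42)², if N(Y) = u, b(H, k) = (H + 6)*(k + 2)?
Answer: 2601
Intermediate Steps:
b(H, k) = (2 + k)*(6 + H) (b(H, k) = (6 + H)*(2 + k) = (2 + k)*(6 + H))
u = 9 (u = (-3)² = 9)
N(Y) = 9
(N(b(3, -1)) + 42)² = (9 + 42)² = 51² = 2601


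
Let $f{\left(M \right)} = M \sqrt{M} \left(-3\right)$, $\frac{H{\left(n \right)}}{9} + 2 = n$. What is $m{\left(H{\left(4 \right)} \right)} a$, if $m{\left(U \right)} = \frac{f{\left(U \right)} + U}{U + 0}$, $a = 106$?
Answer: $106 - 954 \sqrt{2} \approx -1243.2$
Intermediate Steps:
$H{\left(n \right)} = -18 + 9 n$
$f{\left(M \right)} = - 3 M^{\frac{3}{2}}$ ($f{\left(M \right)} = M^{\frac{3}{2}} \left(-3\right) = - 3 M^{\frac{3}{2}}$)
$m{\left(U \right)} = \frac{U - 3 U^{\frac{3}{2}}}{U}$ ($m{\left(U \right)} = \frac{- 3 U^{\frac{3}{2}} + U}{U + 0} = \frac{U - 3 U^{\frac{3}{2}}}{U}$)
$m{\left(H{\left(4 \right)} \right)} a = \left(1 - 3 \sqrt{-18 + 9 \cdot 4}\right) 106 = \left(1 - 3 \sqrt{-18 + 36}\right) 106 = \left(1 - 3 \sqrt{18}\right) 106 = \left(1 - 3 \cdot 3 \sqrt{2}\right) 106 = \left(1 - 9 \sqrt{2}\right) 106 = 106 - 954 \sqrt{2}$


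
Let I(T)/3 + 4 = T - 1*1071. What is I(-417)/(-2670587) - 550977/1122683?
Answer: -1466406884391/2998222624921 ≈ -0.48909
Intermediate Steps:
I(T) = -3225 + 3*T (I(T) = -12 + 3*(T - 1*1071) = -12 + 3*(T - 1071) = -12 + 3*(-1071 + T) = -12 + (-3213 + 3*T) = -3225 + 3*T)
I(-417)/(-2670587) - 550977/1122683 = (-3225 + 3*(-417))/(-2670587) - 550977/1122683 = (-3225 - 1251)*(-1/2670587) - 550977*1/1122683 = -4476*(-1/2670587) - 550977/1122683 = 4476/2670587 - 550977/1122683 = -1466406884391/2998222624921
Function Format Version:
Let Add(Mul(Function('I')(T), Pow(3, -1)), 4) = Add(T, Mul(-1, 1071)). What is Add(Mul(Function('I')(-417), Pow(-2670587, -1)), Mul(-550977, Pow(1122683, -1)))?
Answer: Rational(-1466406884391, 2998222624921) ≈ -0.48909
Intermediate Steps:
Function('I')(T) = Add(-3225, Mul(3, T)) (Function('I')(T) = Add(-12, Mul(3, Add(T, Mul(-1, 1071)))) = Add(-12, Mul(3, Add(T, -1071))) = Add(-12, Mul(3, Add(-1071, T))) = Add(-12, Add(-3213, Mul(3, T))) = Add(-3225, Mul(3, T)))
Add(Mul(Function('I')(-417), Pow(-2670587, -1)), Mul(-550977, Pow(1122683, -1))) = Add(Mul(Add(-3225, Mul(3, -417)), Pow(-2670587, -1)), Mul(-550977, Pow(1122683, -1))) = Add(Mul(Add(-3225, -1251), Rational(-1, 2670587)), Mul(-550977, Rational(1, 1122683))) = Add(Mul(-4476, Rational(-1, 2670587)), Rational(-550977, 1122683)) = Add(Rational(4476, 2670587), Rational(-550977, 1122683)) = Rational(-1466406884391, 2998222624921)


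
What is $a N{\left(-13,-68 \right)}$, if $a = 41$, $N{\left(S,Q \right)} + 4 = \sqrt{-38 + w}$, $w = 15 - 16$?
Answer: $-164 + 41 i \sqrt{39} \approx -164.0 + 256.04 i$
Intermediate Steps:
$w = -1$ ($w = 15 - 16 = -1$)
$N{\left(S,Q \right)} = -4 + i \sqrt{39}$ ($N{\left(S,Q \right)} = -4 + \sqrt{-38 - 1} = -4 + \sqrt{-39} = -4 + i \sqrt{39}$)
$a N{\left(-13,-68 \right)} = 41 \left(-4 + i \sqrt{39}\right) = -164 + 41 i \sqrt{39}$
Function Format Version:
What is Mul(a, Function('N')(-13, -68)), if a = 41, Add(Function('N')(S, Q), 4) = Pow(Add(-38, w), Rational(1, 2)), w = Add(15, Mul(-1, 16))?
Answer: Add(-164, Mul(41, I, Pow(39, Rational(1, 2)))) ≈ Add(-164.00, Mul(256.04, I))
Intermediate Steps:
w = -1 (w = Add(15, -16) = -1)
Function('N')(S, Q) = Add(-4, Mul(I, Pow(39, Rational(1, 2)))) (Function('N')(S, Q) = Add(-4, Pow(Add(-38, -1), Rational(1, 2))) = Add(-4, Pow(-39, Rational(1, 2))) = Add(-4, Mul(I, Pow(39, Rational(1, 2)))))
Mul(a, Function('N')(-13, -68)) = Mul(41, Add(-4, Mul(I, Pow(39, Rational(1, 2))))) = Add(-164, Mul(41, I, Pow(39, Rational(1, 2))))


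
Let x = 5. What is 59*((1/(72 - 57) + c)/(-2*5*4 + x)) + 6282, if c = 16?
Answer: 3283831/525 ≈ 6254.9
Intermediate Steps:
59*((1/(72 - 57) + c)/(-2*5*4 + x)) + 6282 = 59*((1/(72 - 57) + 16)/(-2*5*4 + 5)) + 6282 = 59*((1/15 + 16)/(-10*4 + 5)) + 6282 = 59*((1/15 + 16)/(-40 + 5)) + 6282 = 59*((241/15)/(-35)) + 6282 = 59*((241/15)*(-1/35)) + 6282 = 59*(-241/525) + 6282 = -14219/525 + 6282 = 3283831/525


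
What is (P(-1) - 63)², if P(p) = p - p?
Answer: 3969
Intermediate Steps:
P(p) = 0
(P(-1) - 63)² = (0 - 63)² = (-63)² = 3969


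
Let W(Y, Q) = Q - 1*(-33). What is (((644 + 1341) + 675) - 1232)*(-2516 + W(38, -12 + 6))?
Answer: -3554292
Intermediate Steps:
W(Y, Q) = 33 + Q (W(Y, Q) = Q + 33 = 33 + Q)
(((644 + 1341) + 675) - 1232)*(-2516 + W(38, -12 + 6)) = (((644 + 1341) + 675) - 1232)*(-2516 + (33 + (-12 + 6))) = ((1985 + 675) - 1232)*(-2516 + (33 - 6)) = (2660 - 1232)*(-2516 + 27) = 1428*(-2489) = -3554292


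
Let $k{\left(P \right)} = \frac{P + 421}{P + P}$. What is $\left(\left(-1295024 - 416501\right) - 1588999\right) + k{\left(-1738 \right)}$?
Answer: $- \frac{11472620107}{3476} \approx -3.3005 \cdot 10^{6}$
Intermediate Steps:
$k{\left(P \right)} = \frac{421 + P}{2 P}$
$\left(\left(-1295024 - 416501\right) - 1588999\right) + k{\left(-1738 \right)} = \left(\left(-1295024 - 416501\right) - 1588999\right) + \frac{421 - 1738}{2 \left(-1738\right)} = \left(\left(-1295024 - 416501\right) - 1588999\right) + \frac{1}{2} \left(- \frac{1}{1738}\right) \left(-1317\right) = \left(-1711525 - 1588999\right) + \frac{1317}{3476} = -3300524 + \frac{1317}{3476} = - \frac{11472620107}{3476}$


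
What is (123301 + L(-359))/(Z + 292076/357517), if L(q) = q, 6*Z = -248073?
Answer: -87907710028/29562854095 ≈ -2.9736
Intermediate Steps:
Z = -82691/2 (Z = (⅙)*(-248073) = -82691/2 ≈ -41346.)
(123301 + L(-359))/(Z + 292076/357517) = (123301 - 359)/(-82691/2 + 292076/357517) = 122942/(-82691/2 + 292076*(1/357517)) = 122942/(-82691/2 + 292076/357517) = 122942/(-29562854095/715034) = 122942*(-715034/29562854095) = -87907710028/29562854095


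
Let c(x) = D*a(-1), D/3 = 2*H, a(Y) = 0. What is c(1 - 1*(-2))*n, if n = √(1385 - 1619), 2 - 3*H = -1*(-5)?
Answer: 0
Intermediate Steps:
H = -1 (H = ⅔ - (-1)*(-5)/3 = ⅔ - ⅓*5 = ⅔ - 5/3 = -1)
n = 3*I*√26 (n = √(-234) = 3*I*√26 ≈ 15.297*I)
D = -6 (D = 3*(2*(-1)) = 3*(-2) = -6)
c(x) = 0 (c(x) = -6*0 = 0)
c(1 - 1*(-2))*n = 0*(3*I*√26) = 0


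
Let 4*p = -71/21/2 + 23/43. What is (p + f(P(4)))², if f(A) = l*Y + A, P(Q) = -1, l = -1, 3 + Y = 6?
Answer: 959946289/52186176 ≈ 18.395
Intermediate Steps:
Y = 3 (Y = -3 + 6 = 3)
f(A) = -3 + A (f(A) = -1*3 + A = -3 + A)
p = -2087/7224 (p = (-71/21/2 + 23/43)/4 = (-71*1/21*(½) + 23*(1/43))/4 = (-71/21*½ + 23/43)/4 = (-71/42 + 23/43)/4 = (¼)*(-2087/1806) = -2087/7224 ≈ -0.28890)
(p + f(P(4)))² = (-2087/7224 + (-3 - 1))² = (-2087/7224 - 4)² = (-30983/7224)² = 959946289/52186176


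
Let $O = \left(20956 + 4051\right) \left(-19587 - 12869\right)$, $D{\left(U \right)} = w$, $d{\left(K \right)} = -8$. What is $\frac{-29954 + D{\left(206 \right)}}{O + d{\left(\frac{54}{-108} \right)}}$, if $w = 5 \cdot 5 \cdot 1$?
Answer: $\frac{29929}{811627200} \approx 3.6875 \cdot 10^{-5}$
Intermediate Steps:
$w = 25$ ($w = 25 \cdot 1 = 25$)
$D{\left(U \right)} = 25$
$O = -811627192$ ($O = 25007 \left(-32456\right) = -811627192$)
$\frac{-29954 + D{\left(206 \right)}}{O + d{\left(\frac{54}{-108} \right)}} = \frac{-29954 + 25}{-811627192 - 8} = - \frac{29929}{-811627200} = \left(-29929\right) \left(- \frac{1}{811627200}\right) = \frac{29929}{811627200}$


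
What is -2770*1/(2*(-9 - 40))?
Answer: 1385/49 ≈ 28.265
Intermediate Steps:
-2770*1/(2*(-9 - 40)) = -2770/((-49*2)) = -2770/(-98) = -2770*(-1/98) = 1385/49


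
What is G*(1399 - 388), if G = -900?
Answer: -909900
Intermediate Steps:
G*(1399 - 388) = -900*(1399 - 388) = -900*1011 = -909900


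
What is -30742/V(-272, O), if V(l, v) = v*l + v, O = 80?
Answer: 15371/10840 ≈ 1.4180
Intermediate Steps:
V(l, v) = v + l*v (V(l, v) = l*v + v = v + l*v)
-30742/V(-272, O) = -30742*1/(80*(1 - 272)) = -30742/(80*(-271)) = -30742/(-21680) = -30742*(-1/21680) = 15371/10840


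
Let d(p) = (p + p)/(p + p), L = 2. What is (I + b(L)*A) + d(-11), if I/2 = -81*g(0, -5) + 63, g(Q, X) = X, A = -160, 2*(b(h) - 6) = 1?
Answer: -103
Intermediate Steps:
b(h) = 13/2 (b(h) = 6 + (½)*1 = 6 + ½ = 13/2)
d(p) = 1 (d(p) = (2*p)/((2*p)) = (2*p)*(1/(2*p)) = 1)
I = 936 (I = 2*(-81*(-5) + 63) = 2*(405 + 63) = 2*468 = 936)
(I + b(L)*A) + d(-11) = (936 + (13/2)*(-160)) + 1 = (936 - 1040) + 1 = -104 + 1 = -103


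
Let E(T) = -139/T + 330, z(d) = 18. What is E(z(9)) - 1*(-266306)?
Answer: 4799309/18 ≈ 2.6663e+5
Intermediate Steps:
E(T) = 330 - 139/T
E(z(9)) - 1*(-266306) = (330 - 139/18) - 1*(-266306) = (330 - 139*1/18) + 266306 = (330 - 139/18) + 266306 = 5801/18 + 266306 = 4799309/18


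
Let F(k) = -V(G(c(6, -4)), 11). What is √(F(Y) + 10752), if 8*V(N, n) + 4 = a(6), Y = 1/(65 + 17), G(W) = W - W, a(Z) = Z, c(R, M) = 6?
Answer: √43007/2 ≈ 103.69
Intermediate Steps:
G(W) = 0
Y = 1/82 ≈ 0.012195
V(N, n) = ¼ (V(N, n) = -½ + (⅛)*6 = -½ + ¾ = ¼)
F(k) = -¼ (F(k) = -1*¼ = -¼)
√(F(Y) + 10752) = √(-¼ + 10752) = √(43007/4) = √43007/2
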